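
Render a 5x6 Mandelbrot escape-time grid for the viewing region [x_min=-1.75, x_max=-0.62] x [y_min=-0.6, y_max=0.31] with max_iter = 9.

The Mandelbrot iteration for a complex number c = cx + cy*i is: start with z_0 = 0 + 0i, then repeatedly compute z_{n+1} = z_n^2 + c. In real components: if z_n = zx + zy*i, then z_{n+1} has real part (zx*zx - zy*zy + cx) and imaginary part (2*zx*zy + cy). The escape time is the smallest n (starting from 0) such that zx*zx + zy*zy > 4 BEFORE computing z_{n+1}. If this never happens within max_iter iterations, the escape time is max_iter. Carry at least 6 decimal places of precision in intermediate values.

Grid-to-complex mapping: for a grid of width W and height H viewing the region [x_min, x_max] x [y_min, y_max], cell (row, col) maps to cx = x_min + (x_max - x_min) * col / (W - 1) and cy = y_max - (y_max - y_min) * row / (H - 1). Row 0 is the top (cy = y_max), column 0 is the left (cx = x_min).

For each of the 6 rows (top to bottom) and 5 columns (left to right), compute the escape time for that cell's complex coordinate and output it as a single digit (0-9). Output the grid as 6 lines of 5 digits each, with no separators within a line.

(row=0, col=0): c = -1.7500 + 0.3100i → escape time 4
(row=0, col=1): c = -1.4675 + 0.3100i → escape time 5
(row=0, col=2): c = -1.1850 + 0.3100i → escape time 9
(row=0, col=3): c = -0.9025 + 0.3100i → escape time 9
(row=0, col=4): c = -0.6200 + 0.3100i → escape time 9
(row=1, col=0): c = -1.7500 + 0.1280i → escape time 4
(row=1, col=1): c = -1.4675 + 0.1280i → escape time 7
(row=1, col=2): c = -1.1850 + 0.1280i → escape time 9
(row=1, col=3): c = -0.9025 + 0.1280i → escape time 9
(row=1, col=4): c = -0.6200 + 0.1280i → escape time 9
(row=2, col=0): c = -1.7500 + -0.0540i → escape time 7
(row=2, col=1): c = -1.4675 + -0.0540i → escape time 9
(row=2, col=2): c = -1.1850 + -0.0540i → escape time 9
(row=2, col=3): c = -0.9025 + -0.0540i → escape time 9
(row=2, col=4): c = -0.6200 + -0.0540i → escape time 9
(row=3, col=0): c = -1.7500 + -0.2360i → escape time 4
(row=3, col=1): c = -1.4675 + -0.2360i → escape time 5
(row=3, col=2): c = -1.1850 + -0.2360i → escape time 9
(row=3, col=3): c = -0.9025 + -0.2360i → escape time 9
(row=3, col=4): c = -0.6200 + -0.2360i → escape time 9
(row=4, col=0): c = -1.7500 + -0.4180i → escape time 3
(row=4, col=1): c = -1.4675 + -0.4180i → escape time 4
(row=4, col=2): c = -1.1850 + -0.4180i → escape time 6
(row=4, col=3): c = -0.9025 + -0.4180i → escape time 7
(row=4, col=4): c = -0.6200 + -0.4180i → escape time 9
(row=5, col=0): c = -1.7500 + -0.6000i → escape time 3
(row=5, col=1): c = -1.4675 + -0.6000i → escape time 3
(row=5, col=2): c = -1.1850 + -0.6000i → escape time 3
(row=5, col=3): c = -0.9025 + -0.6000i → escape time 5
(row=5, col=4): c = -0.6200 + -0.6000i → escape time 9

Answer: 45999
47999
79999
45999
34679
33359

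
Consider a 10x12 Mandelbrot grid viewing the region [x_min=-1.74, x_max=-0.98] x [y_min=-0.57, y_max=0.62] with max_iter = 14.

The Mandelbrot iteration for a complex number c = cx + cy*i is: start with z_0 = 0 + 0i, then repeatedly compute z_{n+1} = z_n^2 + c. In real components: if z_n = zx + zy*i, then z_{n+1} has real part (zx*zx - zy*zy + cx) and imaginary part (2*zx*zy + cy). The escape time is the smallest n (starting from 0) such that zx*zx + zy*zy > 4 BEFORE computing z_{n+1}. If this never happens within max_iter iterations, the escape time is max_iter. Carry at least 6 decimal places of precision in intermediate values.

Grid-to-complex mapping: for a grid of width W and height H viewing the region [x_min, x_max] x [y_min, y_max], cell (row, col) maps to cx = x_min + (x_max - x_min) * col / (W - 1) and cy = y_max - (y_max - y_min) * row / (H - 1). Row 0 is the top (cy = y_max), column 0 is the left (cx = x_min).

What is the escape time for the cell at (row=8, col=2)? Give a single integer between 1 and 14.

Answer: 5

Derivation:
z_0 = 0 + 0i, c = -1.5711 + -0.2455i
Iter 1: z = -1.5711 + -0.2455i, |z|^2 = 2.5286
Iter 2: z = 0.8370 + 0.5258i, |z|^2 = 0.9771
Iter 3: z = -1.1470 + 0.6348i, |z|^2 = 1.7185
Iter 4: z = -0.6585 + -1.7016i, |z|^2 = 3.3293
Iter 5: z = -4.0331 + 1.9957i, |z|^2 = 20.2484
Escaped at iteration 5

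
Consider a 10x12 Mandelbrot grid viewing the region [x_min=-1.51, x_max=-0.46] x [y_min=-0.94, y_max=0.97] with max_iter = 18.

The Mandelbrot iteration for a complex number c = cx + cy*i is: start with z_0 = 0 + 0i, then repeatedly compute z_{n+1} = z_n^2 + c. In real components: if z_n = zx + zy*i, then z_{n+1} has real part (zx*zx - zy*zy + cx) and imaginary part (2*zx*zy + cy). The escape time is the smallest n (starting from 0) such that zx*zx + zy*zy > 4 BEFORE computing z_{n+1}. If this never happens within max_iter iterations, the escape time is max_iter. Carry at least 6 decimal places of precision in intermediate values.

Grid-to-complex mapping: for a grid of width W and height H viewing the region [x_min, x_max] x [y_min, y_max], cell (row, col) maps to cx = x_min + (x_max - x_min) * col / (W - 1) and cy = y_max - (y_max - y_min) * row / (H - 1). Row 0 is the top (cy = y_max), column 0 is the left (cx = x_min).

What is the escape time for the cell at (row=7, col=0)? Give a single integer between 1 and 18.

z_0 = 0 + 0i, c = -1.5100 + -0.2455i
Iter 1: z = -1.5100 + -0.2455i, |z|^2 = 2.3403
Iter 2: z = 0.7099 + 0.4958i, |z|^2 = 0.7497
Iter 3: z = -1.2519 + 0.4585i, |z|^2 = 1.7776
Iter 4: z = -0.1528 + -1.3934i, |z|^2 = 1.9649
Iter 5: z = -3.4282 + 0.1804i, |z|^2 = 11.7850
Escaped at iteration 5

Answer: 5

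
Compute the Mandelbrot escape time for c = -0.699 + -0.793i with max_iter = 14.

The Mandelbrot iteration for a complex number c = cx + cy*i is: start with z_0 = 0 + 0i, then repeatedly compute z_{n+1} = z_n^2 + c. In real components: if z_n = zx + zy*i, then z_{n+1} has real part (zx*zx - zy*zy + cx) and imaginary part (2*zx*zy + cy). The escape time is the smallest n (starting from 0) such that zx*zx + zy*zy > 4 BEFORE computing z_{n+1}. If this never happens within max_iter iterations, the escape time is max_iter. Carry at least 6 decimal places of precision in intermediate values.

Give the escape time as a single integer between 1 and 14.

Answer: 4

Derivation:
z_0 = 0 + 0i, c = -0.6990 + -0.7930i
Iter 1: z = -0.6990 + -0.7930i, |z|^2 = 1.1175
Iter 2: z = -0.8392 + 0.3156i, |z|^2 = 0.8039
Iter 3: z = -0.0943 + -1.3228i, |z|^2 = 1.7586
Iter 4: z = -2.4398 + -0.5436i, |z|^2 = 6.2481
Escaped at iteration 4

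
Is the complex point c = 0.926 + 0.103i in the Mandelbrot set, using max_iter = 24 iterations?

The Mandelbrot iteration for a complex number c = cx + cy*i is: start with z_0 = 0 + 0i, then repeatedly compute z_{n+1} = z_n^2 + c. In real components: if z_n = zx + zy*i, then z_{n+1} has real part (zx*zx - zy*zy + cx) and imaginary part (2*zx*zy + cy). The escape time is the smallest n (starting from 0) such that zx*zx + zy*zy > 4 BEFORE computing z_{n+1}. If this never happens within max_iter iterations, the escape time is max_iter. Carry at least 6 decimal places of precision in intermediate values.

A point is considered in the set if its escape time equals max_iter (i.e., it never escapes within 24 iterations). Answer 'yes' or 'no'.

z_0 = 0 + 0i, c = 0.9260 + 0.1030i
Iter 1: z = 0.9260 + 0.1030i, |z|^2 = 0.8681
Iter 2: z = 1.7729 + 0.2938i, |z|^2 = 3.2293
Iter 3: z = 3.9828 + 1.1446i, |z|^2 = 17.1725
Escaped at iteration 3

Answer: no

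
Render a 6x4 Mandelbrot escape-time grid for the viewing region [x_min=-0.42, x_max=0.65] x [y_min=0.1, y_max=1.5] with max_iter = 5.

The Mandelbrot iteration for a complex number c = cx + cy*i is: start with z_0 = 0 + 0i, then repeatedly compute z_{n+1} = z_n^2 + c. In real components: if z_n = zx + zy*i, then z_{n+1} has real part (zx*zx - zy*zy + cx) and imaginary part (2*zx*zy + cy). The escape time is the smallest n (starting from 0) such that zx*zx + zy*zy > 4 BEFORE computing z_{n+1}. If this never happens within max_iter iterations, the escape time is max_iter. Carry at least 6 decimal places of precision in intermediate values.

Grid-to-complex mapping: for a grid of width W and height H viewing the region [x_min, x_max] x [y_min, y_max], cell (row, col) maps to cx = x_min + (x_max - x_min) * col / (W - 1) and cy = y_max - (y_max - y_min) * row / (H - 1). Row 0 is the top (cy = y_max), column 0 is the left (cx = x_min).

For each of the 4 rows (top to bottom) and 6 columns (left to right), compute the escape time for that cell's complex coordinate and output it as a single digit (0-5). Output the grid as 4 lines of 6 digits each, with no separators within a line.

Answer: 222222
455432
555553
555554

Derivation:
(row=0, col=0): c = -0.4200 + 1.5000i → escape time 2
(row=0, col=1): c = -0.2060 + 1.5000i → escape time 2
(row=0, col=2): c = 0.0080 + 1.5000i → escape time 2
(row=0, col=3): c = 0.2220 + 1.5000i → escape time 2
(row=0, col=4): c = 0.4360 + 1.5000i → escape time 2
(row=0, col=5): c = 0.6500 + 1.5000i → escape time 2
(row=1, col=0): c = -0.4200 + 1.0333i → escape time 4
(row=1, col=1): c = -0.2060 + 1.0333i → escape time 5
(row=1, col=2): c = 0.0080 + 1.0333i → escape time 5
(row=1, col=3): c = 0.2220 + 1.0333i → escape time 4
(row=1, col=4): c = 0.4360 + 1.0333i → escape time 3
(row=1, col=5): c = 0.6500 + 1.0333i → escape time 2
(row=2, col=0): c = -0.4200 + 0.5667i → escape time 5
(row=2, col=1): c = -0.2060 + 0.5667i → escape time 5
(row=2, col=2): c = 0.0080 + 0.5667i → escape time 5
(row=2, col=3): c = 0.2220 + 0.5667i → escape time 5
(row=2, col=4): c = 0.4360 + 0.5667i → escape time 5
(row=2, col=5): c = 0.6500 + 0.5667i → escape time 3
(row=3, col=0): c = -0.4200 + 0.1000i → escape time 5
(row=3, col=1): c = -0.2060 + 0.1000i → escape time 5
(row=3, col=2): c = 0.0080 + 0.1000i → escape time 5
(row=3, col=3): c = 0.2220 + 0.1000i → escape time 5
(row=3, col=4): c = 0.4360 + 0.1000i → escape time 5
(row=3, col=5): c = 0.6500 + 0.1000i → escape time 4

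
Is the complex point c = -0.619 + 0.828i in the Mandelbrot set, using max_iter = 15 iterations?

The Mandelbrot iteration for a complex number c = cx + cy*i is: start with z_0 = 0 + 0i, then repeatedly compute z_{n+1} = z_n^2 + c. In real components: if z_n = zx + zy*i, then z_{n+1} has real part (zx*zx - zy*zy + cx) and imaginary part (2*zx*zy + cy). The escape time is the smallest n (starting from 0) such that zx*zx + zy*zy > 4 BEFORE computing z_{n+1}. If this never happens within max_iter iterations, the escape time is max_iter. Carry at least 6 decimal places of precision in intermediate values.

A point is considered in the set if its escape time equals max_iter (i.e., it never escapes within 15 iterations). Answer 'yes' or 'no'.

z_0 = 0 + 0i, c = -0.6190 + 0.8280i
Iter 1: z = -0.6190 + 0.8280i, |z|^2 = 1.0687
Iter 2: z = -0.9214 + -0.1971i, |z|^2 = 0.8879
Iter 3: z = 0.1912 + 1.1912i, |z|^2 = 1.4554
Iter 4: z = -2.0013 + 1.2835i, |z|^2 = 5.6525
Escaped at iteration 4

Answer: no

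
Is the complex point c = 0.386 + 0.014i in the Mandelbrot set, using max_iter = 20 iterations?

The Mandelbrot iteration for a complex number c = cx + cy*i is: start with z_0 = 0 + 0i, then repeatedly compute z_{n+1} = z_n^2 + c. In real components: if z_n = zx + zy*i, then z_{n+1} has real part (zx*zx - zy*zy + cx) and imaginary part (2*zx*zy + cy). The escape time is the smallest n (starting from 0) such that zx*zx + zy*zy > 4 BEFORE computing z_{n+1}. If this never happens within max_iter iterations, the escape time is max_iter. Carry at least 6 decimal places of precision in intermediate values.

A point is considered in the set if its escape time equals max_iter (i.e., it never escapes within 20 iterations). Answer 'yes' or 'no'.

z_0 = 0 + 0i, c = 0.3860 + 0.0140i
Iter 1: z = 0.3860 + 0.0140i, |z|^2 = 0.1492
Iter 2: z = 0.5348 + 0.0248i, |z|^2 = 0.2866
Iter 3: z = 0.6714 + 0.0405i, |z|^2 = 0.4524
Iter 4: z = 0.8351 + 0.0684i, |z|^2 = 0.7021
Iter 5: z = 1.0788 + 0.1283i, |z|^2 = 1.1802
Iter 6: z = 1.5333 + 0.2908i, |z|^2 = 2.4354
Iter 7: z = 2.6523 + 0.9057i, |z|^2 = 7.8552
Escaped at iteration 7

Answer: no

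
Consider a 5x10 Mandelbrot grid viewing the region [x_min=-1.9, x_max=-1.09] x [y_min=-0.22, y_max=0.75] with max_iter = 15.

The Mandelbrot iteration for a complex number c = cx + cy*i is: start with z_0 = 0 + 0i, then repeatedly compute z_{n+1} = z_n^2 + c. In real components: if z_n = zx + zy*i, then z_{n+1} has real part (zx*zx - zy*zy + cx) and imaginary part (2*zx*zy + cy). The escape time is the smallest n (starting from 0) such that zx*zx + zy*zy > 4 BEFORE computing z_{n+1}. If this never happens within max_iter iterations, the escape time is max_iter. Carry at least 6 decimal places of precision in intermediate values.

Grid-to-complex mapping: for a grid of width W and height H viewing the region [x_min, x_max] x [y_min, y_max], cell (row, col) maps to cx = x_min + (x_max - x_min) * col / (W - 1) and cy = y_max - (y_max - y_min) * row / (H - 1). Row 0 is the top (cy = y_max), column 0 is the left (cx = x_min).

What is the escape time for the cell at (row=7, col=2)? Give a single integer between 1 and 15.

z_0 = 0 + 0i, c = -1.4950 + -0.0044i
Iter 1: z = -1.4950 + -0.0044i, |z|^2 = 2.2350
Iter 2: z = 0.7400 + 0.0088i, |z|^2 = 0.5477
Iter 3: z = -0.9475 + 0.0086i, |z|^2 = 0.8978
Iter 4: z = -0.5974 + -0.0208i, |z|^2 = 0.3573
Iter 5: z = -1.1386 + 0.0204i, |z|^2 = 1.2968
Iter 6: z = -0.1991 + -0.0510i, |z|^2 = 0.0422
Iter 7: z = -1.4580 + 0.0159i, |z|^2 = 2.1259
Iter 8: z = 0.6304 + -0.0507i, |z|^2 = 0.4000
Iter 9: z = -1.1001 + -0.0683i, |z|^2 = 1.2149
Iter 10: z = -0.2894 + 0.1459i, |z|^2 = 0.1051
Iter 11: z = -1.4325 + -0.0889i, |z|^2 = 2.0600
Iter 12: z = 0.5492 + 0.2503i, |z|^2 = 0.3643
Iter 13: z = -1.2560 + 0.2705i, |z|^2 = 1.6507
Iter 14: z = 0.0093 + -0.6839i, |z|^2 = 0.4678

Answer: 15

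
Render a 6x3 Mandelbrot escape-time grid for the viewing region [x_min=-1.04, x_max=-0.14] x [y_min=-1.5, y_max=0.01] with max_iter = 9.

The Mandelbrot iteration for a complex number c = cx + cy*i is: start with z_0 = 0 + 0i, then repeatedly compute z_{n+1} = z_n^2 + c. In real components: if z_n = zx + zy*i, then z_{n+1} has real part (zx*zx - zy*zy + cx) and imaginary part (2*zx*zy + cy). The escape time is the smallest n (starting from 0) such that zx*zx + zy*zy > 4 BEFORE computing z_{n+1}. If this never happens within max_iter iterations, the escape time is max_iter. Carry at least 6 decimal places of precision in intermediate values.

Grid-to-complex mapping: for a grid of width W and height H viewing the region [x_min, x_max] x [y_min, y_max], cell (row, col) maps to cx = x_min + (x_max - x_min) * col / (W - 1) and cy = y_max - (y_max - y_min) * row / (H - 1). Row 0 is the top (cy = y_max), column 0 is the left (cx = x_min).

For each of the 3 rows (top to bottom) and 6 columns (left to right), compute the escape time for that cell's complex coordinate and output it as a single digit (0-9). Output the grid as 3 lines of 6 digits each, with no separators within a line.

Answer: 999999
344689
222222

Derivation:
(row=0, col=0): c = -1.0400 + 0.0100i → escape time 9
(row=0, col=1): c = -0.8600 + 0.0100i → escape time 9
(row=0, col=2): c = -0.6800 + 0.0100i → escape time 9
(row=0, col=3): c = -0.5000 + 0.0100i → escape time 9
(row=0, col=4): c = -0.3200 + 0.0100i → escape time 9
(row=0, col=5): c = -0.1400 + 0.0100i → escape time 9
(row=1, col=0): c = -1.0400 + -0.7450i → escape time 3
(row=1, col=1): c = -0.8600 + -0.7450i → escape time 4
(row=1, col=2): c = -0.6800 + -0.7450i → escape time 4
(row=1, col=3): c = -0.5000 + -0.7450i → escape time 6
(row=1, col=4): c = -0.3200 + -0.7450i → escape time 8
(row=1, col=5): c = -0.1400 + -0.7450i → escape time 9
(row=2, col=0): c = -1.0400 + -1.5000i → escape time 2
(row=2, col=1): c = -0.8600 + -1.5000i → escape time 2
(row=2, col=2): c = -0.6800 + -1.5000i → escape time 2
(row=2, col=3): c = -0.5000 + -1.5000i → escape time 2
(row=2, col=4): c = -0.3200 + -1.5000i → escape time 2
(row=2, col=5): c = -0.1400 + -1.5000i → escape time 2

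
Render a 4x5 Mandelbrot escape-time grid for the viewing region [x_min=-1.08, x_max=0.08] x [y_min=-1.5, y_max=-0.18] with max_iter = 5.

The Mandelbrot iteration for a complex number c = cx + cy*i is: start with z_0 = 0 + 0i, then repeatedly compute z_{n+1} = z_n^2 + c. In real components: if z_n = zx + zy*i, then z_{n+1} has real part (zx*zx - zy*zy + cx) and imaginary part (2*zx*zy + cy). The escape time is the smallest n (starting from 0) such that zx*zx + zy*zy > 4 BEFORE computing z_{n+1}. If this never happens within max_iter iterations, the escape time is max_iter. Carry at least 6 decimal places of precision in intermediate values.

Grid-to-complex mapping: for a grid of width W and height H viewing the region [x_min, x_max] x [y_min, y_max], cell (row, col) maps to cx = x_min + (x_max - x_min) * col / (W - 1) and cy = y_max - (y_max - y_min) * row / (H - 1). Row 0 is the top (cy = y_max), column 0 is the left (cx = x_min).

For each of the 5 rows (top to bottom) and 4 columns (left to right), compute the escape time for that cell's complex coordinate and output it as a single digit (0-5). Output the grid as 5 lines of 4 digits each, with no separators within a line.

(row=0, col=0): c = -1.0800 + -0.1800i → escape time 5
(row=0, col=1): c = -0.6933 + -0.1800i → escape time 5
(row=0, col=2): c = -0.3067 + -0.1800i → escape time 5
(row=0, col=3): c = 0.0800 + -0.1800i → escape time 5
(row=1, col=0): c = -1.0800 + -0.5100i → escape time 5
(row=1, col=1): c = -0.6933 + -0.5100i → escape time 5
(row=1, col=2): c = -0.3067 + -0.5100i → escape time 5
(row=1, col=3): c = 0.0800 + -0.5100i → escape time 5
(row=2, col=0): c = -1.0800 + -0.8400i → escape time 3
(row=2, col=1): c = -0.6933 + -0.8400i → escape time 4
(row=2, col=2): c = -0.3067 + -0.8400i → escape time 5
(row=2, col=3): c = 0.0800 + -0.8400i → escape time 5
(row=3, col=0): c = -1.0800 + -1.1700i → escape time 3
(row=3, col=1): c = -0.6933 + -1.1700i → escape time 3
(row=3, col=2): c = -0.3067 + -1.1700i → escape time 3
(row=3, col=3): c = 0.0800 + -1.1700i → escape time 3
(row=4, col=0): c = -1.0800 + -1.5000i → escape time 2
(row=4, col=1): c = -0.6933 + -1.5000i → escape time 2
(row=4, col=2): c = -0.3067 + -1.5000i → escape time 2
(row=4, col=3): c = 0.0800 + -1.5000i → escape time 2

Answer: 5555
5555
3455
3333
2222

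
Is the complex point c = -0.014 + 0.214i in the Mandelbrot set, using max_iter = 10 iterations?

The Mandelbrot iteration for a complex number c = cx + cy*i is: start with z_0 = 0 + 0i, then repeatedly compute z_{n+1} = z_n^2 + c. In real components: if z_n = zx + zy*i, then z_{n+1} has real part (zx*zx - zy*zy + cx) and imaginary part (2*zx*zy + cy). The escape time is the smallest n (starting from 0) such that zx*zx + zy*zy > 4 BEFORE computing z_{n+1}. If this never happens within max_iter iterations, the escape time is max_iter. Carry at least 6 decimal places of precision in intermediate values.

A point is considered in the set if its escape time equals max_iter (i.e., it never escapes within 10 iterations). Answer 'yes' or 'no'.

Answer: yes

Derivation:
z_0 = 0 + 0i, c = -0.0140 + 0.2140i
Iter 1: z = -0.0140 + 0.2140i, |z|^2 = 0.0460
Iter 2: z = -0.0596 + 0.2080i, |z|^2 = 0.0468
Iter 3: z = -0.0537 + 0.1892i, |z|^2 = 0.0387
Iter 4: z = -0.0469 + 0.1937i, |z|^2 = 0.0397
Iter 5: z = -0.0493 + 0.1958i, |z|^2 = 0.0408
Iter 6: z = -0.0499 + 0.1947i, |z|^2 = 0.0404
Iter 7: z = -0.0494 + 0.1946i, |z|^2 = 0.0403
Iter 8: z = -0.0494 + 0.1948i, |z|^2 = 0.0404
Iter 9: z = -0.0495 + 0.1948i, |z|^2 = 0.0404
Did not escape in 10 iterations → in set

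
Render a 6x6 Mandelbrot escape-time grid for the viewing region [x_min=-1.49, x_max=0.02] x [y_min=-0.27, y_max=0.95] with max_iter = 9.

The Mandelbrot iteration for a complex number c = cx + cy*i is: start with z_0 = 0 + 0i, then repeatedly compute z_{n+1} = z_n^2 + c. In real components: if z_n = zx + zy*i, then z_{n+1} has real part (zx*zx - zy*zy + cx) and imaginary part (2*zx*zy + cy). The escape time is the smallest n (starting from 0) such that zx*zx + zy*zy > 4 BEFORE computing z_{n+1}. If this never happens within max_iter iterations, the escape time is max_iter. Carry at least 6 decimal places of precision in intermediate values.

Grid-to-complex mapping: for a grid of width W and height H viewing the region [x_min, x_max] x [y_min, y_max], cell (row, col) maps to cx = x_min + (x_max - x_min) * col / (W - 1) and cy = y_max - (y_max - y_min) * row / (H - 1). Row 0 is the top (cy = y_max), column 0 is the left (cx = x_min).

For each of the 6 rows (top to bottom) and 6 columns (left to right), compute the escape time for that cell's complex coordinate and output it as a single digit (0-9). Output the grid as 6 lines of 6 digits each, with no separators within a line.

Answer: 333466
334799
366999
599999
999999
599999

Derivation:
(row=0, col=0): c = -1.4900 + 0.9500i → escape time 3
(row=0, col=1): c = -1.1880 + 0.9500i → escape time 3
(row=0, col=2): c = -0.8860 + 0.9500i → escape time 3
(row=0, col=3): c = -0.5840 + 0.9500i → escape time 4
(row=0, col=4): c = -0.2820 + 0.9500i → escape time 6
(row=0, col=5): c = 0.0200 + 0.9500i → escape time 6
(row=1, col=0): c = -1.4900 + 0.7060i → escape time 3
(row=1, col=1): c = -1.1880 + 0.7060i → escape time 3
(row=1, col=2): c = -0.8860 + 0.7060i → escape time 4
(row=1, col=3): c = -0.5840 + 0.7060i → escape time 7
(row=1, col=4): c = -0.2820 + 0.7060i → escape time 9
(row=1, col=5): c = 0.0200 + 0.7060i → escape time 9
(row=2, col=0): c = -1.4900 + 0.4620i → escape time 3
(row=2, col=1): c = -1.1880 + 0.4620i → escape time 6
(row=2, col=2): c = -0.8860 + 0.4620i → escape time 6
(row=2, col=3): c = -0.5840 + 0.4620i → escape time 9
(row=2, col=4): c = -0.2820 + 0.4620i → escape time 9
(row=2, col=5): c = 0.0200 + 0.4620i → escape time 9
(row=3, col=0): c = -1.4900 + 0.2180i → escape time 5
(row=3, col=1): c = -1.1880 + 0.2180i → escape time 9
(row=3, col=2): c = -0.8860 + 0.2180i → escape time 9
(row=3, col=3): c = -0.5840 + 0.2180i → escape time 9
(row=3, col=4): c = -0.2820 + 0.2180i → escape time 9
(row=3, col=5): c = 0.0200 + 0.2180i → escape time 9
(row=4, col=0): c = -1.4900 + -0.0260i → escape time 9
(row=4, col=1): c = -1.1880 + -0.0260i → escape time 9
(row=4, col=2): c = -0.8860 + -0.0260i → escape time 9
(row=4, col=3): c = -0.5840 + -0.0260i → escape time 9
(row=4, col=4): c = -0.2820 + -0.0260i → escape time 9
(row=4, col=5): c = 0.0200 + -0.0260i → escape time 9
(row=5, col=0): c = -1.4900 + -0.2700i → escape time 5
(row=5, col=1): c = -1.1880 + -0.2700i → escape time 9
(row=5, col=2): c = -0.8860 + -0.2700i → escape time 9
(row=5, col=3): c = -0.5840 + -0.2700i → escape time 9
(row=5, col=4): c = -0.2820 + -0.2700i → escape time 9
(row=5, col=5): c = 0.0200 + -0.2700i → escape time 9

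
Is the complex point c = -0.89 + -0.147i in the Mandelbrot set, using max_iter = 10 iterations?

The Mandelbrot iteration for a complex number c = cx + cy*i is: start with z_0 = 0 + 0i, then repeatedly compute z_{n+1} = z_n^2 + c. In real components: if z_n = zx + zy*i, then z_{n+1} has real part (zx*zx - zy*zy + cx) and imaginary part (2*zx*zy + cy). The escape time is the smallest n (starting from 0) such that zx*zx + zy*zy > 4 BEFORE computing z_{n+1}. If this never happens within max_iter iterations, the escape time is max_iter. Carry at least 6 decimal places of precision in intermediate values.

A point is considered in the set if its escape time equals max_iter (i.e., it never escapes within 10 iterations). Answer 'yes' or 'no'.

Answer: yes

Derivation:
z_0 = 0 + 0i, c = -0.8900 + -0.1470i
Iter 1: z = -0.8900 + -0.1470i, |z|^2 = 0.8137
Iter 2: z = -0.1195 + 0.1147i, |z|^2 = 0.0274
Iter 3: z = -0.8889 + -0.1744i, |z|^2 = 0.8205
Iter 4: z = -0.1303 + 0.1630i, |z|^2 = 0.0436
Iter 5: z = -0.8996 + -0.1895i, |z|^2 = 0.8452
Iter 6: z = -0.1166 + 0.1940i, |z|^2 = 0.0512
Iter 7: z = -0.9140 + -0.1922i, |z|^2 = 0.8724
Iter 8: z = -0.0915 + 0.2044i, |z|^2 = 0.0502
Iter 9: z = -0.9234 + -0.1844i, |z|^2 = 0.8867
Did not escape in 10 iterations → in set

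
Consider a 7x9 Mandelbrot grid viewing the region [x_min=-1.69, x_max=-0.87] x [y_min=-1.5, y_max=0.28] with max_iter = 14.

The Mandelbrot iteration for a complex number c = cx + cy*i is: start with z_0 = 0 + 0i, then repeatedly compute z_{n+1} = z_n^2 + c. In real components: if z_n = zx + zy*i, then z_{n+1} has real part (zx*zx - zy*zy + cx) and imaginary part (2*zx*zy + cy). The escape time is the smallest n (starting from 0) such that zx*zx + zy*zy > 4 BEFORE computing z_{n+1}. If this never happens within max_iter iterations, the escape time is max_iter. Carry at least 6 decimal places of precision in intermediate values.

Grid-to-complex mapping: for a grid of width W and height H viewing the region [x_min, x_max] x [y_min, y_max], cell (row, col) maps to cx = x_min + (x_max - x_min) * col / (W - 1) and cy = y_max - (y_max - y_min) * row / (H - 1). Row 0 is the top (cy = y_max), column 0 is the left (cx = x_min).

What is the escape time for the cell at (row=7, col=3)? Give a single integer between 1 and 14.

Answer: 2

Derivation:
z_0 = 0 + 0i, c = -1.2800 + -1.2775i
Iter 1: z = -1.2800 + -1.2775i, |z|^2 = 3.2704
Iter 2: z = -1.2736 + 1.9929i, |z|^2 = 5.5937
Escaped at iteration 2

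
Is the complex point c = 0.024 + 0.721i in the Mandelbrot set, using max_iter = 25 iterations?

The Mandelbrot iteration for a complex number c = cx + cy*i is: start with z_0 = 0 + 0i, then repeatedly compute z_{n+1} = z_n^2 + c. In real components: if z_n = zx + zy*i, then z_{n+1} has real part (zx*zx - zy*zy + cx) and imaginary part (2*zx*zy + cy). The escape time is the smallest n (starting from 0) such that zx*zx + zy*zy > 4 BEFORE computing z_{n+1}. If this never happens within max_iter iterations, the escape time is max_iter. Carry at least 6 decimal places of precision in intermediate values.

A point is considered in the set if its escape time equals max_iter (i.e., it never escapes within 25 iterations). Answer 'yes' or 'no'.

z_0 = 0 + 0i, c = 0.0240 + 0.7210i
Iter 1: z = 0.0240 + 0.7210i, |z|^2 = 0.5204
Iter 2: z = -0.4953 + 0.7556i, |z|^2 = 0.8162
Iter 3: z = -0.3017 + -0.0275i, |z|^2 = 0.0917
Iter 4: z = 0.1142 + 0.7376i, |z|^2 = 0.5570
Iter 5: z = -0.5069 + 0.8895i, |z|^2 = 1.0482
Iter 6: z = -0.5103 + -0.1809i, |z|^2 = 0.2931
Iter 7: z = 0.2516 + 0.9056i, |z|^2 = 0.8834
Iter 8: z = -0.7328 + 1.1768i, |z|^2 = 1.9217
Iter 9: z = -0.8238 + -1.0036i, |z|^2 = 1.6859
Iter 10: z = -0.3045 + 2.3746i, |z|^2 = 5.7315
Escaped at iteration 10

Answer: no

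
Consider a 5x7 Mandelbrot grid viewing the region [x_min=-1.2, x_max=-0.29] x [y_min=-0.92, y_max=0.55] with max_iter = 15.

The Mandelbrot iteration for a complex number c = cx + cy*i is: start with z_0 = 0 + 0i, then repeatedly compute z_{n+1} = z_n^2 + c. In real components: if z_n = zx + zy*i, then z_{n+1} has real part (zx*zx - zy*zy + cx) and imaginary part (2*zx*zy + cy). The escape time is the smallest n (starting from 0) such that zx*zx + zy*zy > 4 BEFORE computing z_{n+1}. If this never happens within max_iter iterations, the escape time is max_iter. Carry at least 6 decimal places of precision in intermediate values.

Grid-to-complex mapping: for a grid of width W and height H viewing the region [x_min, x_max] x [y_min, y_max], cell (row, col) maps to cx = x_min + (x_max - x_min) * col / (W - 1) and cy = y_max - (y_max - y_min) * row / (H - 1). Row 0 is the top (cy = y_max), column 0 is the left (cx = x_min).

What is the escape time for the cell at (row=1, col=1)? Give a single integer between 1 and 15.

z_0 = 0 + 0i, c = -0.9725 + 0.3050i
Iter 1: z = -0.9725 + 0.3050i, |z|^2 = 1.0388
Iter 2: z = -0.1198 + -0.2882i, |z|^2 = 0.0974
Iter 3: z = -1.0412 + 0.3740i, |z|^2 = 1.2241
Iter 4: z = -0.0282 + -0.4739i, |z|^2 = 0.2254
Iter 5: z = -1.1963 + 0.3318i, |z|^2 = 1.5412
Iter 6: z = 0.3486 + -0.4888i, |z|^2 = 0.3604
Iter 7: z = -1.0899 + -0.0358i, |z|^2 = 1.1892
Iter 8: z = 0.2142 + 0.3830i, |z|^2 = 0.1925
Iter 9: z = -1.0733 + 0.4690i, |z|^2 = 1.3720
Iter 10: z = -0.0405 + -0.7019i, |z|^2 = 0.4942
Iter 11: z = -1.4635 + 0.3619i, |z|^2 = 2.2727
Iter 12: z = 1.0383 + -0.7542i, |z|^2 = 1.6468
Iter 13: z = -0.4634 + -1.2611i, |z|^2 = 1.8051
Iter 14: z = -2.3482 + 1.4737i, |z|^2 = 7.6857
Escaped at iteration 14

Answer: 14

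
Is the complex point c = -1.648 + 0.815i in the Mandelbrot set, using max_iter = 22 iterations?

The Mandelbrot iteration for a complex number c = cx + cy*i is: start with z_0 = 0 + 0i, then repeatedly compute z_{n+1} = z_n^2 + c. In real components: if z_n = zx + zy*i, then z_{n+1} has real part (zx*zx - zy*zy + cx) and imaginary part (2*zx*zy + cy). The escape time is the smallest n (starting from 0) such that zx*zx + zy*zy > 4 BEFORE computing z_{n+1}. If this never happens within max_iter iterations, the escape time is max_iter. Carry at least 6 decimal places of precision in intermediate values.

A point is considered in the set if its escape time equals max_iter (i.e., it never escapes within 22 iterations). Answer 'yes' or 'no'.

z_0 = 0 + 0i, c = -1.6480 + 0.8150i
Iter 1: z = -1.6480 + 0.8150i, |z|^2 = 3.3801
Iter 2: z = 0.4037 + -1.8712i, |z|^2 = 3.6645
Iter 3: z = -4.9866 + -0.6958i, |z|^2 = 25.3501
Escaped at iteration 3

Answer: no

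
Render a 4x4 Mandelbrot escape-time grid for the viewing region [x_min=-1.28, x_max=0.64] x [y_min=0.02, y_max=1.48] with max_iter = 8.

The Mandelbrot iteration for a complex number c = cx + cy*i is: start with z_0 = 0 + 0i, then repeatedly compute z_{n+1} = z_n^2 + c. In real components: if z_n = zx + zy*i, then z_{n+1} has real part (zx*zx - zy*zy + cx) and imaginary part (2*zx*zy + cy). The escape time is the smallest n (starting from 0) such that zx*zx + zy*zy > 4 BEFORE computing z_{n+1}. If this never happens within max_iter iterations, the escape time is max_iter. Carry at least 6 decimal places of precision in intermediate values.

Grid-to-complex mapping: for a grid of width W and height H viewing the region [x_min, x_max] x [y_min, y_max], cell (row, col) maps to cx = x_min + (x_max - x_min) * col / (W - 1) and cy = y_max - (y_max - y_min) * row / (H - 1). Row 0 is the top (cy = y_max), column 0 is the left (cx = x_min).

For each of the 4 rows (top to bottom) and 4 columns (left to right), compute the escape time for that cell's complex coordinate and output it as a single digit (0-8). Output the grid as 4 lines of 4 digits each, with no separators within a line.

(row=0, col=0): c = -1.2800 + 1.4800i → escape time 2
(row=0, col=1): c = -0.6400 + 1.4800i → escape time 2
(row=0, col=2): c = 0.0000 + 1.4800i → escape time 2
(row=0, col=3): c = 0.6400 + 1.4800i → escape time 2
(row=1, col=0): c = -1.2800 + 0.9933i → escape time 3
(row=1, col=1): c = -0.6400 + 0.9933i → escape time 4
(row=1, col=2): c = 0.0000 + 0.9933i → escape time 8
(row=1, col=3): c = 0.6400 + 0.9933i → escape time 2
(row=2, col=0): c = -1.2800 + 0.5067i → escape time 4
(row=2, col=1): c = -0.6400 + 0.5067i → escape time 8
(row=2, col=2): c = 0.0000 + 0.5067i → escape time 8
(row=2, col=3): c = 0.6400 + 0.5067i → escape time 3
(row=3, col=0): c = -1.2800 + 0.0200i → escape time 8
(row=3, col=1): c = -0.6400 + 0.0200i → escape time 8
(row=3, col=2): c = 0.0000 + 0.0200i → escape time 8
(row=3, col=3): c = 0.6400 + 0.0200i → escape time 4

Answer: 2222
3482
4883
8884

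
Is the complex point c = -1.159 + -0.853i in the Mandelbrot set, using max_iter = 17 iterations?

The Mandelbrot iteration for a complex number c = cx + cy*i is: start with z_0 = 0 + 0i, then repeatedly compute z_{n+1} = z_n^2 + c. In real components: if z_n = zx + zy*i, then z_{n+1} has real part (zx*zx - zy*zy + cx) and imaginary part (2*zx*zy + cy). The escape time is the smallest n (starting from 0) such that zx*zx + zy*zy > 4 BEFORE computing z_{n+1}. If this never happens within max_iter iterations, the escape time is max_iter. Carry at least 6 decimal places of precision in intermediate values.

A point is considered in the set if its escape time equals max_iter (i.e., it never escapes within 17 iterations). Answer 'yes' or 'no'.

z_0 = 0 + 0i, c = -1.1590 + -0.8530i
Iter 1: z = -1.1590 + -0.8530i, |z|^2 = 2.0709
Iter 2: z = -0.5433 + 1.1243i, |z|^2 = 1.5592
Iter 3: z = -2.1277 + -2.0747i, |z|^2 = 8.8316
Escaped at iteration 3

Answer: no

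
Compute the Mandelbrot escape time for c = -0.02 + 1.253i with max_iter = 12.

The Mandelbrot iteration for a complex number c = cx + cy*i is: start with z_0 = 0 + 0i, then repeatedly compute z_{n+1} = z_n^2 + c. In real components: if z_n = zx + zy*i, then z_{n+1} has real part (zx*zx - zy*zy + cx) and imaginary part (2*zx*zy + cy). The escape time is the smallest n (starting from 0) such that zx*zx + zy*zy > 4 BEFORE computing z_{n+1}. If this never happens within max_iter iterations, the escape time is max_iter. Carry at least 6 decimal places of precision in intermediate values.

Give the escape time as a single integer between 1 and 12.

Answer: 3

Derivation:
z_0 = 0 + 0i, c = -0.0200 + 1.2530i
Iter 1: z = -0.0200 + 1.2530i, |z|^2 = 1.5704
Iter 2: z = -1.5896 + 1.2029i, |z|^2 = 3.9738
Iter 3: z = 1.0599 + -2.5712i, |z|^2 = 7.7346
Escaped at iteration 3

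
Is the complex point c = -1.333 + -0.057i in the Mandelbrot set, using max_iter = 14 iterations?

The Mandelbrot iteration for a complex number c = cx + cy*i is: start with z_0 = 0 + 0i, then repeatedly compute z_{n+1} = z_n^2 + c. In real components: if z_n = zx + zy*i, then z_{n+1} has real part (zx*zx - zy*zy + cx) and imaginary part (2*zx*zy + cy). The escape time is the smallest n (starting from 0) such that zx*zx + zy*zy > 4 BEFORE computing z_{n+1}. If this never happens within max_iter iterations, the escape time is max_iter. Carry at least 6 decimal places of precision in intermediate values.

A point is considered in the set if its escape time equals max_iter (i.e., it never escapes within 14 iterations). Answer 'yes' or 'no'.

z_0 = 0 + 0i, c = -1.3330 + -0.0570i
Iter 1: z = -1.3330 + -0.0570i, |z|^2 = 1.7801
Iter 2: z = 0.4406 + 0.0950i, |z|^2 = 0.2032
Iter 3: z = -1.1479 + 0.0267i, |z|^2 = 1.3183
Iter 4: z = -0.0161 + -0.1183i, |z|^2 = 0.0142
Iter 5: z = -1.3467 + -0.0532i, |z|^2 = 1.8165
Iter 6: z = 0.4778 + 0.0862i, |z|^2 = 0.2358
Iter 7: z = -1.1121 + 0.0254i, |z|^2 = 1.2374
Iter 8: z = -0.0969 + -0.1135i, |z|^2 = 0.0223
Iter 9: z = -1.3365 + -0.0350i, |z|^2 = 1.7875
Iter 10: z = 0.4520 + 0.0366i, |z|^2 = 0.2057
Iter 11: z = -1.1300 + -0.0239i, |z|^2 = 1.2775
Iter 12: z = -0.0567 + -0.0029i, |z|^2 = 0.0032
Iter 13: z = -1.3298 + -0.0567i, |z|^2 = 1.7716
Did not escape in 14 iterations → in set

Answer: yes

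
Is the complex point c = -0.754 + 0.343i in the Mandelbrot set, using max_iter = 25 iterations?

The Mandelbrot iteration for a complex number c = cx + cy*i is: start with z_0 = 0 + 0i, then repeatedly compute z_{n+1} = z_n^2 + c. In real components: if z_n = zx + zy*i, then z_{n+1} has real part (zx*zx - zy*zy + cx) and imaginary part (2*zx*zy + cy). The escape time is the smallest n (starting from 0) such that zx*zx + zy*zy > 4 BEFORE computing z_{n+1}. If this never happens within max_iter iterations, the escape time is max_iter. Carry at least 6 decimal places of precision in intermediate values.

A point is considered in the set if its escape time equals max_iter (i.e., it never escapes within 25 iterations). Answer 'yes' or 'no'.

Answer: no

Derivation:
z_0 = 0 + 0i, c = -0.7540 + 0.3430i
Iter 1: z = -0.7540 + 0.3430i, |z|^2 = 0.6862
Iter 2: z = -0.3031 + -0.1742i, |z|^2 = 0.1223
Iter 3: z = -0.6925 + 0.4486i, |z|^2 = 0.6808
Iter 4: z = -0.4758 + -0.2783i, |z|^2 = 0.3038
Iter 5: z = -0.6051 + 0.6078i, |z|^2 = 0.7357
Iter 6: z = -0.7573 + -0.3926i, |z|^2 = 0.7277
Iter 7: z = -0.3347 + 0.9377i, |z|^2 = 0.9913
Iter 8: z = -1.5213 + -0.2846i, |z|^2 = 2.3953
Iter 9: z = 1.4793 + 1.2090i, |z|^2 = 3.6499
Iter 10: z = -0.0275 + 3.9199i, |z|^2 = 15.3661
Escaped at iteration 10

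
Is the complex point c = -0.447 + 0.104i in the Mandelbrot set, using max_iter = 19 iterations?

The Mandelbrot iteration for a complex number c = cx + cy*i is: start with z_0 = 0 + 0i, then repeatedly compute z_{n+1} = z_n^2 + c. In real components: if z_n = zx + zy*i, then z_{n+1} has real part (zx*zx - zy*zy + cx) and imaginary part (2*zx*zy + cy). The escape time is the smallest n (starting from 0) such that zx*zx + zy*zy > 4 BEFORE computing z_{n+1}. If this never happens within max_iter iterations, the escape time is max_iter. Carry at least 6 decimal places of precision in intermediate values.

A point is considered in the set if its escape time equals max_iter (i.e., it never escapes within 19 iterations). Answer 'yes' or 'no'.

Answer: yes

Derivation:
z_0 = 0 + 0i, c = -0.4470 + 0.1040i
Iter 1: z = -0.4470 + 0.1040i, |z|^2 = 0.2106
Iter 2: z = -0.2580 + 0.0110i, |z|^2 = 0.0667
Iter 3: z = -0.3806 + 0.0983i, |z|^2 = 0.1545
Iter 4: z = -0.3118 + 0.0292i, |z|^2 = 0.0981
Iter 5: z = -0.3506 + 0.0858i, |z|^2 = 0.1303
Iter 6: z = -0.3314 + 0.0438i, |z|^2 = 0.1118
Iter 7: z = -0.3391 + 0.0749i, |z|^2 = 0.1206
Iter 8: z = -0.3376 + 0.0532i, |z|^2 = 0.1168
Iter 9: z = -0.3358 + 0.0681i, |z|^2 = 0.1174
Iter 10: z = -0.3389 + 0.0583i, |z|^2 = 0.1182
Iter 11: z = -0.3356 + 0.0645i, |z|^2 = 0.1168
Iter 12: z = -0.3386 + 0.0607i, |z|^2 = 0.1183
Iter 13: z = -0.3361 + 0.0629i, |z|^2 = 0.1169
Iter 14: z = -0.3380 + 0.0617i, |z|^2 = 0.1181
Iter 15: z = -0.3366 + 0.0623i, |z|^2 = 0.1171
Iter 16: z = -0.3376 + 0.0621i, |z|^2 = 0.1178
Iter 17: z = -0.3369 + 0.0621i, |z|^2 = 0.1173
Iter 18: z = -0.3374 + 0.0622i, |z|^2 = 0.1177
Did not escape in 19 iterations → in set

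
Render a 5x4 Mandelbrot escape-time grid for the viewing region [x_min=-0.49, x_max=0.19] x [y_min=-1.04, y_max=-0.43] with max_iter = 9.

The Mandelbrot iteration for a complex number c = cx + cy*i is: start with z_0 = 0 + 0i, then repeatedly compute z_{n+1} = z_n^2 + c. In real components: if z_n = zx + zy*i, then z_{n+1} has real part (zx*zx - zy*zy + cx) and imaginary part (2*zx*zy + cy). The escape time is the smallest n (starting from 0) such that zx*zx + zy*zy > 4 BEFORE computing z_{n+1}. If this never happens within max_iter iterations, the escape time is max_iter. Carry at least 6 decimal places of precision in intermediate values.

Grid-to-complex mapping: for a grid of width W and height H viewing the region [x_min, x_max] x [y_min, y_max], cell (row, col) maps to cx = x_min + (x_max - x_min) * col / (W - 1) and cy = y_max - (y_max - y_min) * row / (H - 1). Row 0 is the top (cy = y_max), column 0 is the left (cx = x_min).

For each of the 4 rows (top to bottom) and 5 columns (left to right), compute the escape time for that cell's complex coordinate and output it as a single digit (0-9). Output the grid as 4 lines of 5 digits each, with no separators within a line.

Answer: 99999
99999
57995
45954

Derivation:
(row=0, col=0): c = -0.4900 + -0.4300i → escape time 9
(row=0, col=1): c = -0.3200 + -0.4300i → escape time 9
(row=0, col=2): c = -0.1500 + -0.4300i → escape time 9
(row=0, col=3): c = 0.0200 + -0.4300i → escape time 9
(row=0, col=4): c = 0.1900 + -0.4300i → escape time 9
(row=1, col=0): c = -0.4900 + -0.6333i → escape time 9
(row=1, col=1): c = -0.3200 + -0.6333i → escape time 9
(row=1, col=2): c = -0.1500 + -0.6333i → escape time 9
(row=1, col=3): c = 0.0200 + -0.6333i → escape time 9
(row=1, col=4): c = 0.1900 + -0.6333i → escape time 9
(row=2, col=0): c = -0.4900 + -0.8367i → escape time 5
(row=2, col=1): c = -0.3200 + -0.8367i → escape time 7
(row=2, col=2): c = -0.1500 + -0.8367i → escape time 9
(row=2, col=3): c = 0.0200 + -0.8367i → escape time 9
(row=2, col=4): c = 0.1900 + -0.8367i → escape time 5
(row=3, col=0): c = -0.4900 + -1.0400i → escape time 4
(row=3, col=1): c = -0.3200 + -1.0400i → escape time 5
(row=3, col=2): c = -0.1500 + -1.0400i → escape time 9
(row=3, col=3): c = 0.0200 + -1.0400i → escape time 5
(row=3, col=4): c = 0.1900 + -1.0400i → escape time 4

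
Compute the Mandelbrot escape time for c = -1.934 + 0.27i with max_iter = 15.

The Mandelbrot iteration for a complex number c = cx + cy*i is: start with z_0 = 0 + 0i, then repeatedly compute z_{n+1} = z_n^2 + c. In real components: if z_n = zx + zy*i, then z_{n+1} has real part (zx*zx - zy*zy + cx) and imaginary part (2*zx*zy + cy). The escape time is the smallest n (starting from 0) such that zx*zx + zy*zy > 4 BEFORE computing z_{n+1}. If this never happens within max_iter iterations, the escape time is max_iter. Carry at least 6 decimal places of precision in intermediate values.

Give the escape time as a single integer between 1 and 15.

Answer: 3

Derivation:
z_0 = 0 + 0i, c = -1.9340 + 0.2700i
Iter 1: z = -1.9340 + 0.2700i, |z|^2 = 3.8133
Iter 2: z = 1.7335 + -0.7744i, |z|^2 = 3.6045
Iter 3: z = 0.4712 + -2.4146i, |z|^2 = 6.0525
Escaped at iteration 3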